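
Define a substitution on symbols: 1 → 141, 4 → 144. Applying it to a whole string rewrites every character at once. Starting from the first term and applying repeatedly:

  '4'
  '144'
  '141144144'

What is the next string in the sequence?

141144141141144144141144144

Rewriting each symbol of 141144144: 1→141, 4→144, 1→141, 1→141, 4→144, 4→144, 1→141, 4→144, 4→144, which concatenates to 141 144 141 141 144 144 141 144 144.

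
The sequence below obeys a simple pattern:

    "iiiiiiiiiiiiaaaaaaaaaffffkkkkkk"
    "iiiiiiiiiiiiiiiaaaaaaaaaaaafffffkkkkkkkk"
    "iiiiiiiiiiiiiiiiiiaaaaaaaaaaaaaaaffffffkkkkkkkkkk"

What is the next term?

Reading off run lengths: i runs 12, 15, 18; a runs 9, 12, 15; f runs 4, 5, 6; k runs 6, 8, 10 — each is linear in n, where the shown terms are n = 3, 4, 5.
For the next term, n = 6, so the run lengths are 21, 18, 7, 12.

iiiiiiiiiiiiiiiiiiiiiaaaaaaaaaaaaaaaaaafffffffkkkkkkkkkkkk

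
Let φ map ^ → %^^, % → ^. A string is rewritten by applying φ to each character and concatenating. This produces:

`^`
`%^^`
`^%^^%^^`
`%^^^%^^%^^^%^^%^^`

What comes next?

Rewriting the 17 symbols of %^^^%^^%^^^%^^%^^ one by one yields ^ %^^ %^^ %^^ ^ %^^ %^^ ^ %^^ %^^ %^^ ^ %^^ %^^ ^ %^^ %^^; concatenated:

^%^^%^^%^^^%^^%^^^%^^%^^%^^^%^^%^^^%^^%^^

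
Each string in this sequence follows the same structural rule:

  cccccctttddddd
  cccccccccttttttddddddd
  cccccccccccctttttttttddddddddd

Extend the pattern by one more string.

cccccccccccccccttttttttttttddddddddddd

The n-th term is 3n+3 c's then 3n t's then 2n+3 d's (n = 1, 2, …).
Setting n = 4 gives 15, 12, 11 characters in each block.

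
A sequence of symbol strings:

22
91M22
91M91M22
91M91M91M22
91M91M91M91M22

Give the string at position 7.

91M91M91M91M91M91M22

Each term is the previous one with 91M prepended.
From 91M91M91M91M22, 2 further steps: 91M91M91M91M22 → 91M91M91M91M91M22 → (answer).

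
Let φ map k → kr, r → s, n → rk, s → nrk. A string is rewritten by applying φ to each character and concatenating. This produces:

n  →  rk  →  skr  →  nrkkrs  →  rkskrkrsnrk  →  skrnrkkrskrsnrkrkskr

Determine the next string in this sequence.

nrkkrsrkskrkrsnrkkrsnrkrkskrskrnrkkrs

Applying the rule to each of the 20 symbols of skrnrkkrskrsnrkrkskr gives the pieces nrk kr s rk s kr kr s nrk kr s nrk rk s kr s kr nrk kr s, which concatenate to the answer.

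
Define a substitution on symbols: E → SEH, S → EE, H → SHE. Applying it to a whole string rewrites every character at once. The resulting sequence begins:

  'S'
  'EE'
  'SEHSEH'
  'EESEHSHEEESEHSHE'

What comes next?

SEHSEHEESEHSHEEESHESEHSEHSEHEESEHSHEEESHESEH

Replace each of the 16 characters of EESEHSHEEESEHSHE in place — SEH SEH EE SEH SHE EE SHE SEH SEH SEH EE SEH SHE EE SHE SEH — and concatenate.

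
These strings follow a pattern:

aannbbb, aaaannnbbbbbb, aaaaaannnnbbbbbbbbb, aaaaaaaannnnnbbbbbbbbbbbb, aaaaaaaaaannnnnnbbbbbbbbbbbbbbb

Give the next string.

aaaaaaaaaaaannnnnnnbbbbbbbbbbbbbbbbbb

Each string has the form a^{2n} n^{n+1} b^{3n} (n = 1, 2, …).
At n = 6 the blocks have lengths 12, 7, 18.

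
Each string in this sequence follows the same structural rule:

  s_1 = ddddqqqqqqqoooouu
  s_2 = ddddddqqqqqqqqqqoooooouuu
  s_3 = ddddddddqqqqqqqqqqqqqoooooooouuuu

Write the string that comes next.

ddddddddddqqqqqqqqqqqqqqqqoooooooooouuuuu

Term n consists of 2n d's, followed by 3n+1 q's, followed by 2n o's, followed by n u's, where the shown terms are n = 2, 3, 4.
For the next term, n = 5, so the run lengths are 10, 16, 10, 5.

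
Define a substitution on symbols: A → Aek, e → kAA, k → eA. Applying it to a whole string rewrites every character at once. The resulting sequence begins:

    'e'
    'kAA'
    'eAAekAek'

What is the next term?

Apply φ to eAAekAek symbol by symbol: e→kAA, A→Aek, A→Aek, e→kAA, k→eA, A→Aek, e→kAA, k→eA; joined: kAA Aek Aek kAA eA Aek kAA eA.

kAAAekAekkAAeAAekkAAeA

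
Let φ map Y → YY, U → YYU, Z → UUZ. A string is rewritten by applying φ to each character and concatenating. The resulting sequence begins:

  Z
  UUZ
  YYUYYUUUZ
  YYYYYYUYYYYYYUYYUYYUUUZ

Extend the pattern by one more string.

Rewriting the 23 symbols of YYYYYYUYYYYYYUYYUYYUUUZ one by one yields YY YY YY YY YY YY YYU YY YY YY YY YY YY YYU YY YY YYU YY YY YYU YYU YYU UUZ; concatenated:

YYYYYYYYYYYYYYUYYYYYYYYYYYYYYUYYYYYYUYYYYYYUYYUYYUUUZ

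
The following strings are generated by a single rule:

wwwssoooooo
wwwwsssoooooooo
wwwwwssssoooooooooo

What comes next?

wwwwwwsssssoooooooooooo

Term n consists of n w's, followed by n-1 s's, followed by 2n o's, where the shown terms are n = 3, 4, 5.
For the next term, n = 6, so the run lengths are 6, 5, 12.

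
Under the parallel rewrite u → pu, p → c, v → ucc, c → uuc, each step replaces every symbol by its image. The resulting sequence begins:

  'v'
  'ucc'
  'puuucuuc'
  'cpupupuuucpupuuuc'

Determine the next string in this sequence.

φ(cpupupuuucpupuuuc) expands symbol-by-symbol to uuc c pu c pu c pu pu pu uuc c pu c pu pu pu uuc; joining the 17 pieces gives the next term.

uuccpucpucpupupuuuccpucpupupuuuc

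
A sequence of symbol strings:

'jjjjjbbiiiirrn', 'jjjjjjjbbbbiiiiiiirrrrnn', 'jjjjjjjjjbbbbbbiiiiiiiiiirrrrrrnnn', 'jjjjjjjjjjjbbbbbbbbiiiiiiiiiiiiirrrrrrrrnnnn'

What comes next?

Reading off run lengths: j runs 5, 7, 9, 11; b runs 2, 4, 6, 8; i runs 4, 7, 10, 13; r runs 2, 4, 6, 8; n runs 1, 2, 3, 4 — each is linear in n (n = 1, 2, …).
For the next term, n = 5, so the run lengths are 13, 10, 16, 10, 5.

jjjjjjjjjjjjjbbbbbbbbbbiiiiiiiiiiiiiiiirrrrrrrrrrnnnnn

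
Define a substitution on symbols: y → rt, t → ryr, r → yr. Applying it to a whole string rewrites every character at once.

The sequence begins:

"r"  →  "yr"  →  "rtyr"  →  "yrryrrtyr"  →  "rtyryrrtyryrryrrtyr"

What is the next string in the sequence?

Rewriting the 19 symbols of rtyryrrtyryrryrrtyr one by one yields yr ryr rt yr rt yr yr ryr rt yr rt yr yr rt yr yr ryr rt yr; concatenated:

yrryrrtyrrtyryrryrrtyrrtyryrrtyryrryrrtyr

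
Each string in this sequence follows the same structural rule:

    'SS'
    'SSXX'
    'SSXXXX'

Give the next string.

SSXXXXXX

The strings grow by a fixed suffix XX each time.
One more step from SSXXXX gives the answer.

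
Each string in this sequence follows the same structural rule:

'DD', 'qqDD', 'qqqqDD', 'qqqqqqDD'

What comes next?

qqqqqqqqDD

Each term is the previous one with qq prepended.
One more step from qqqqqqDD gives the answer.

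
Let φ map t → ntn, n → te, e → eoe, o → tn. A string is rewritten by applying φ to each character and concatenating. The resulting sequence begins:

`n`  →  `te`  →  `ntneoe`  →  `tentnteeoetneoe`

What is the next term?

ntneoetentntentneoeeoetneoentnteeoetneoe

Applying the rule to each of the 15 symbols of tentnteeoetneoe gives the pieces ntn eoe te ntn te ntn eoe eoe tn eoe ntn te eoe tn eoe, which concatenate to the answer.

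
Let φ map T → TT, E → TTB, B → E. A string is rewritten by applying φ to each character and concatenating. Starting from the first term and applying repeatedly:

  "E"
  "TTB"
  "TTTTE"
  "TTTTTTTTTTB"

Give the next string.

TTTTTTTTTTTTTTTTTTTTE

Rewriting each symbol of TTTTTTTTTTB: T→TT, T→TT, T→TT, T→TT, T→TT, T→TT, T→TT, T→TT, T→TT, T→TT, B→E, which concatenates to TT TT TT TT TT TT TT TT TT TT E.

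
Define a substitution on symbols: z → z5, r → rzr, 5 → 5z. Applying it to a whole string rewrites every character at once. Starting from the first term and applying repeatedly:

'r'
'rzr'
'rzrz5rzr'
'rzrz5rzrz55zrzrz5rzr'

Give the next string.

rzrz5rzrz55zrzrz5rzrz55z5zz5rzrz5rzrz55zrzrz5rzr

Applying the rule to each of the 20 symbols of rzrz5rzrz55zrzrz5rzr gives the pieces rzr z5 rzr z5 5z rzr z5 rzr z5 5z 5z z5 rzr z5 rzr z5 5z rzr z5 rzr, which concatenate to the answer.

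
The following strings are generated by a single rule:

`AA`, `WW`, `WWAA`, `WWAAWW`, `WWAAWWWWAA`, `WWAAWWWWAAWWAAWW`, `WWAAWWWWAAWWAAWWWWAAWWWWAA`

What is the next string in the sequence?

WWAAWWWWAAWWAAWWWWAAWWWWAAWWAAWWWWAAWWAAWW

This is a Fibonacci-style word recurrence s(k) = s(k−1)·s(k−2): e.g. WW·AA = WWAA.
So term 8 is WWAAWWWWAAWWAAWWWWAAWWWWAA·WWAAWWWWAAWWAAWW.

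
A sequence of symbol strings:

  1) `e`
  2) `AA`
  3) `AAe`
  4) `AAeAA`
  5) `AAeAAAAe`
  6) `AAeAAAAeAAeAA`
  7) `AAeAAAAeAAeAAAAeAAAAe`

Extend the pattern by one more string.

Each term (from the third on) is the previous term followed by the one before it: term 3 = AA·e = AAe.
The next term joins AAeAAAAeAAeAAAAeAAAAe and AAeAAAAeAAeAA.

AAeAAAAeAAeAAAAeAAAAeAAeAAAAeAAeAA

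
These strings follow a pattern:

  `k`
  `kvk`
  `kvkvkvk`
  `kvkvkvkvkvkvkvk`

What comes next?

kvkvkvkvkvkvkvkvkvkvkvkvkvkvkvk

Each string is two copies of the previous one joined by 'v'.
So the next term is two copies of kvkvkvkvkvkvkvk with 'v' between the halves.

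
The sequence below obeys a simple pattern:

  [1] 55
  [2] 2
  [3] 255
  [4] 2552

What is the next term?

This is a Fibonacci-style word recurrence s(k) = s(k−1)·s(k−2): e.g. 2·55 = 255.
So term 5 is 2552·255.

2552255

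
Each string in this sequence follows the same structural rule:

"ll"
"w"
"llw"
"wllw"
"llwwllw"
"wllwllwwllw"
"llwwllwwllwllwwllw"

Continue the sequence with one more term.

wllwllwwllwllwwllwwllwllwwllw

From term 3 onward, concatenate the second-to-last term with the last: ll·w = llw, w·llw = wllw, …
The next term joins wllwllwwllw and llwwllwwllwllwwllw.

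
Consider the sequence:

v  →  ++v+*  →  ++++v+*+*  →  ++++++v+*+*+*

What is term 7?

s(k+1) = ++·s(k)·+*, so each term gains ++ as a prefix and +* as a suffix.
From ++++++v+*+*+*, 3 further steps: ++++++v+*+*+* → ++++++++v+*+*+*+* → ++++++++++v+*+*+*+*+* → (answer).

++++++++++++v+*+*+*+*+*+*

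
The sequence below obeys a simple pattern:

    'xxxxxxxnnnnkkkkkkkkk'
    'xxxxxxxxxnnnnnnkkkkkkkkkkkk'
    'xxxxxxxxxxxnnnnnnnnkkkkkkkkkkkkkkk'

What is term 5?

xxxxxxxxxxxxxxxnnnnnnnnnnnnkkkkkkkkkkkkkkkkkkkkk

Term n consists of 2n+3 x's, followed by 2n n's, followed by 3n+3 k's, where the shown terms are n = 2, 3, 4.
Setting n = 6 gives 15, 12, 21 characters in each block.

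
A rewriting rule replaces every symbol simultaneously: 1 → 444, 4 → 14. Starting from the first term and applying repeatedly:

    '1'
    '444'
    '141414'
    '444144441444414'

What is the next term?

141414444141414144441414141444414

Applying the rule to each of the 15 symbols of 444144441444414 gives the pieces 14 14 14 444 14 14 14 14 444 14 14 14 14 444 14, which concatenate to the answer.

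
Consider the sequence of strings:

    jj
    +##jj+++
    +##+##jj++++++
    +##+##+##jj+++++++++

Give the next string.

s(k+1) = +##·s(k)·+++, so each term gains +## as a prefix and +++ as a suffix.
Applying this once more to +##+##+##jj+++++++++:

+##+##+##+##jj++++++++++++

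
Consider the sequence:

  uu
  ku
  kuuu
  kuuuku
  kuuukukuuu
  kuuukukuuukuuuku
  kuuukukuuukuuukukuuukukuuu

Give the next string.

kuuukukuuukuuukukuuukukuuukuuukukuuukuuuku

Each term (from the third on) is the previous term followed by the one before it: term 3 = ku·uu = kuuu.
The next term joins kuuukukuuukuuukukuuukukuuu and kuuukukuuukuuuku.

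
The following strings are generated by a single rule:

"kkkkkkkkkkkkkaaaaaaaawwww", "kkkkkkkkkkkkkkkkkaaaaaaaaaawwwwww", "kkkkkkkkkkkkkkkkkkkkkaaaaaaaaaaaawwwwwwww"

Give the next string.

Term n consists of 4n+1 k's, followed by 2n+2 a's, followed by 2n-2 w's, where the shown terms are n = 3, 4, 5.
At n = 6 the blocks have lengths 25, 14, 10.

kkkkkkkkkkkkkkkkkkkkkkkkkaaaaaaaaaaaaaawwwwwwwwww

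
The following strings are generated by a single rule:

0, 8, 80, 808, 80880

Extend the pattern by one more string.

80880808

From term 3 onward, concatenate the last term with the second-to-last: 8·0 = 80, 80·8 = 808, …
So term 6 is 80880·808.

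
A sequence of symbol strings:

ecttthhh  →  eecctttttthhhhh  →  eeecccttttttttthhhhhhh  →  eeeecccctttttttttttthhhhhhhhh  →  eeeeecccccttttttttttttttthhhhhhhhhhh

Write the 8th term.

eeeeeeeecccccccctttttttttttttttttttttttthhhhhhhhhhhhhhhhh

Term n consists of n e's, followed by n c's, followed by 3n t's, followed by 2n+1 h's (n = 1, 2, …).
For term 8, n = 8, so the run lengths are 8, 8, 24, 17.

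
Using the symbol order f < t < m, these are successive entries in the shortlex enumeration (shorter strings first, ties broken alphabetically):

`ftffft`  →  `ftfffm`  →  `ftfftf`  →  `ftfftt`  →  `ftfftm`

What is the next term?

Treat ftfftm as a base-3 numeral over the given alphabet and add one, carrying through any trailing m's.

ftffmf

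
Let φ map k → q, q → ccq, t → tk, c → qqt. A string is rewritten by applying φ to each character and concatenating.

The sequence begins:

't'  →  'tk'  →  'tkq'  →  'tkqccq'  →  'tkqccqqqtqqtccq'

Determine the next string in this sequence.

tkqccqqqtqqtccqccqccqtkccqccqtkqqtqqtccq

φ(tkqccqqqtqqtccq) expands symbol-by-symbol to tk q ccq qqt qqt ccq ccq ccq tk ccq ccq tk qqt qqt ccq; joining the 15 pieces gives the next term.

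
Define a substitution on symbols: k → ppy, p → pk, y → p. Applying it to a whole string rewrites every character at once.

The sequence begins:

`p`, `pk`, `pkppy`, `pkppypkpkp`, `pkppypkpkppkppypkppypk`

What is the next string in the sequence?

Rewriting the 22 symbols of pkppypkpkppkppypkppypk one by one yields pk ppy pk pk p pk ppy pk ppy pk pk ppy pk pk p pk ppy pk pk p pk ppy; concatenated:

pkppypkpkppkppypkppypkpkppypkpkppkppypkpkppkppy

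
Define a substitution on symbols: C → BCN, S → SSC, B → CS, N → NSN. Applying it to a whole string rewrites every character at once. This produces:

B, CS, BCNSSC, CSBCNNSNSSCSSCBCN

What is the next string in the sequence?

Rewriting the 17 symbols of CSBCNNSNSSCSSCBCN one by one yields BCN SSC CS BCN NSN NSN SSC NSN SSC SSC BCN SSC SSC BCN CS BCN NSN; concatenated:

BCNSSCCSBCNNSNNSNSSCNSNSSCSSCBCNSSCSSCBCNCSBCNNSN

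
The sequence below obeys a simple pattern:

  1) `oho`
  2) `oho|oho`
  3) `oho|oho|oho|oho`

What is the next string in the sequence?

Every step duplicates the string with '|' between the halves.
One more doubling of oho|oho|oho|oho gives the answer.

oho|oho|oho|oho|oho|oho|oho|oho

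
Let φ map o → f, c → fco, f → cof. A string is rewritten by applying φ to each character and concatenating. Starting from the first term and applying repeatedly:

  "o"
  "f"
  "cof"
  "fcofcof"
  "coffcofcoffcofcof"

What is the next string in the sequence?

fcofcofcoffcofcoffcofcofcoffcofcoffcofcof

Replace each of the 17 characters of coffcofcoffcofcof in place — fco f cof cof fco f cof fco f cof cof fco f cof fco f cof — and concatenate.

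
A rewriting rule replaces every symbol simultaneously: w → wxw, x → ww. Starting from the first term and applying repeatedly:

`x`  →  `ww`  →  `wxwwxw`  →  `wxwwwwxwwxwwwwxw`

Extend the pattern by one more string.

wxwwwwxwwxwwxwwxwwwwxwwxwwwwxwwxwwxwwxwwwwxw

Applying the rule to each of the 16 symbols of wxwwwwxwwxwwwwxw gives the pieces wxw ww wxw wxw wxw wxw ww wxw wxw ww wxw wxw wxw wxw ww wxw, which concatenate to the answer.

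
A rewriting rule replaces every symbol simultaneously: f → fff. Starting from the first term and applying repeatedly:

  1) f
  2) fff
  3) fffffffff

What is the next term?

Rewriting each symbol of fffffffff: f→fff, f→fff, f→fff, f→fff, f→fff, f→fff, f→fff, f→fff, f→fff, which concatenates to fff fff fff fff fff fff fff fff fff.

fffffffffffffffffffffffffff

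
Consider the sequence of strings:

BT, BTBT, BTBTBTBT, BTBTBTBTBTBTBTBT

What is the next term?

s(k+1) = s(k)·s(k) — each term doubles the last.
Doubling BTBTBTBTBTBTBTBT:

BTBTBTBTBTBTBTBTBTBTBTBTBTBTBTBT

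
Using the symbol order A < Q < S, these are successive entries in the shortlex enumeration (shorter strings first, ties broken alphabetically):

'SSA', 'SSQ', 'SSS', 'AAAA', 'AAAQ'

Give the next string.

AAAS

The successor of AAAQ increments the rightmost position that isn't already S and resets every position after it to A.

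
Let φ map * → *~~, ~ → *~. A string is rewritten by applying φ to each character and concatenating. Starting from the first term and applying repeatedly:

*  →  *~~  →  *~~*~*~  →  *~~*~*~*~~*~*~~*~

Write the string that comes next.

Rewriting the 17 symbols of *~~*~*~*~~*~*~~*~ one by one yields *~~ *~ *~ *~~ *~ *~~ *~ *~~ *~ *~ *~~ *~ *~~ *~ *~ *~~ *~; concatenated:

*~~*~*~*~~*~*~~*~*~~*~*~*~~*~*~~*~*~*~~*~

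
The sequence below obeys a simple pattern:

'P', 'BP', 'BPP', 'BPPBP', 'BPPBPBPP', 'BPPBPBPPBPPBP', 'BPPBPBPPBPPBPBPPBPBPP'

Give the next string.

From term 3 onward, concatenate the last term with the second-to-last: BP·P = BPP, BPP·BP = BPPBP, …
The next term joins BPPBPBPPBPPBPBPPBPBPP and BPPBPBPPBPPBP.

BPPBPBPPBPPBPBPPBPBPPBPPBPBPPBPPBP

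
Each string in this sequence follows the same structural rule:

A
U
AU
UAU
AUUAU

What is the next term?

This is a Fibonacci-style word recurrence s(k) = s(k−2)·s(k−1): e.g. A·U = AU.
Continuing: UAU · AUUAU gives term 6.

UAUAUUAU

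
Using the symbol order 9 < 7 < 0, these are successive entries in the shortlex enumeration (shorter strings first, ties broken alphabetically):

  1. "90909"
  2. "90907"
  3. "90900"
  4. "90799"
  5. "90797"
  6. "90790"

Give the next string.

90779

Find the rightmost character of 90790 below 0, bump it to the next letter, and reset everything to its right to 9.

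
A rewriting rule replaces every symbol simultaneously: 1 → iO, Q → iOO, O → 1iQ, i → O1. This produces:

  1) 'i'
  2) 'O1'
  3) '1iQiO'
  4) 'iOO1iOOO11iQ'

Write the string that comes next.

O11iQ1iQiOO11iQ1iQ1iQiOiOO1iOO

Expanding iOO1iOOO11iQ: i→O1, O→1iQ, O→1iQ, 1→iO, i→O1, O→1iQ, O→1iQ, O→1iQ, 1→iO, 1→iO, i→O1, Q→iOO. Concatenated: O1 1iQ 1iQ iO O1 1iQ 1iQ 1iQ iO iO O1 iOO.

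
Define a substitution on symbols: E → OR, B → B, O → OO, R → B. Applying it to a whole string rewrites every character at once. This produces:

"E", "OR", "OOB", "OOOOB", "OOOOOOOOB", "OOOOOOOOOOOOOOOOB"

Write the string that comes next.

φ(OOOOOOOOOOOOOOOOB) expands symbol-by-symbol to OO OO OO OO OO OO OO OO OO OO OO OO OO OO OO OO B; joining the 17 pieces gives the next term.

OOOOOOOOOOOOOOOOOOOOOOOOOOOOOOOOB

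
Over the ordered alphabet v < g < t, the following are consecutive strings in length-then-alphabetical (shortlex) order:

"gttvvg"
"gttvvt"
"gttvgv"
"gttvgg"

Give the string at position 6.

Advancing 2 positions from gttvgg through gttvgg → gttvgt reaches term 6.

gttvtv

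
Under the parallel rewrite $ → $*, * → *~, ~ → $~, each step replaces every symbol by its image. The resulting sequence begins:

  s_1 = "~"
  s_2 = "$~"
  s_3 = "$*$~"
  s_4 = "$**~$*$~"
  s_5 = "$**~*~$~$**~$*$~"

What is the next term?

$**~*~$~*~$~$*$~$**~*~$~$**~$*$~

φ($**~*~$~$**~$*$~) expands symbol-by-symbol to $* *~ *~ $~ *~ $~ $* $~ $* *~ *~ $~ $* *~ $* $~; joining the 16 pieces gives the next term.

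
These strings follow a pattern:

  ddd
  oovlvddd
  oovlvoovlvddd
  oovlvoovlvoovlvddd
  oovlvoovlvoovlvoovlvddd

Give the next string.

The strings grow by a fixed prefix oovlv each time.
Applying this once more to oovlvoovlvoovlvoovlvddd:

oovlvoovlvoovlvoovlvoovlvddd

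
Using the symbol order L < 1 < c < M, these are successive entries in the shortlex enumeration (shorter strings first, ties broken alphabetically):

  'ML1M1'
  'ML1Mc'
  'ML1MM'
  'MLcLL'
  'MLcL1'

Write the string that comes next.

MLcLc

The successor of MLcL1 increments the rightmost position that isn't already M and resets every position after it to L.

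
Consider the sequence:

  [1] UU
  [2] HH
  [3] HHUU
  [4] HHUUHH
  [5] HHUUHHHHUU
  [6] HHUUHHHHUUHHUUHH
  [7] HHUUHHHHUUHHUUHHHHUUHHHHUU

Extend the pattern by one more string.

This is a Fibonacci-style word recurrence s(k) = s(k−1)·s(k−2): e.g. HH·UU = HHUU.
Continuing: HHUUHHHHUUHHUUHHHHUUHHHHUU · HHUUHHHHUUHHUUHH gives term 8.

HHUUHHHHUUHHUUHHHHUUHHHHUUHHUUHHHHUUHHUUHH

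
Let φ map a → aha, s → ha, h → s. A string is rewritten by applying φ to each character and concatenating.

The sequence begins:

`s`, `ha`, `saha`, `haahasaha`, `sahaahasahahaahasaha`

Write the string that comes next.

Rewriting the 20 symbols of sahaahasahahaahasaha one by one yields ha aha s aha aha s aha ha aha s aha s aha aha s aha ha aha s aha; concatenated:

haahasahaahasahahaahasahasahaahasahahaahasaha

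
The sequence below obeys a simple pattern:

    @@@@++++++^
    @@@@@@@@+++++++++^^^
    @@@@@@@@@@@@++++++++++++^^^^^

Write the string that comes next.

Term n consists of 4n @'s, followed by 3n+3 +'s, followed by 2n-1 ^'s (n = 1, 2, …).
For the next term, n = 4, so the run lengths are 16, 15, 7.

@@@@@@@@@@@@@@@@+++++++++++++++^^^^^^^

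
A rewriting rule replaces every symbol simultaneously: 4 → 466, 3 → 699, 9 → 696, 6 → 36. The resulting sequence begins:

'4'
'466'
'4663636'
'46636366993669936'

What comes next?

4663636699366993636696696699363669669669936

Applying the rule to each of the 17 symbols of 46636366993669936 gives the pieces 466 36 36 699 36 699 36 36 696 696 699 36 36 696 696 699 36, which concatenate to the answer.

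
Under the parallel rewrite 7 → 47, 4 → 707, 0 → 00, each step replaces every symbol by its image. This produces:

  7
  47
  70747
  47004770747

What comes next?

7074700007074747004770747

Apply φ to 47004770747 symbol by symbol: 4→707, 7→47, 0→00, 0→00, 4→707, 7→47, 7→47, 0→00, 7→47, 4→707, 7→47; joined: 707 47 00 00 707 47 47 00 47 707 47.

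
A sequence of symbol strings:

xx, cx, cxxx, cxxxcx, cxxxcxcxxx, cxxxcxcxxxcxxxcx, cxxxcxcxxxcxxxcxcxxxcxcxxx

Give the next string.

This is a Fibonacci-style word recurrence s(k) = s(k−1)·s(k−2): e.g. cx·xx = cxxx.
Continuing: cxxxcxcxxxcxxxcxcxxxcxcxxx · cxxxcxcxxxcxxxcx gives term 8.

cxxxcxcxxxcxxxcxcxxxcxcxxxcxxxcxcxxxcxxxcx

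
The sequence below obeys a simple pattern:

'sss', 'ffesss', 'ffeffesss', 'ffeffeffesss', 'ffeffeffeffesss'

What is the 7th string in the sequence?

The strings grow by a fixed prefix ffe each time.
From ffeffeffeffesss, 2 further steps: ffeffeffeffesss → ffeffeffeffeffesss → (answer).

ffeffeffeffeffeffesss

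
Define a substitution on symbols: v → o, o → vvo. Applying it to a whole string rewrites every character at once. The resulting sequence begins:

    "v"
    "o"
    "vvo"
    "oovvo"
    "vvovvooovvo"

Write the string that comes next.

oovvooovvovvovvooovvo

Apply φ to vvovvooovvo symbol by symbol: v→o, v→o, o→vvo, v→o, v→o, o→vvo, o→vvo, o→vvo, v→o, v→o, o→vvo; joined: o o vvo o o vvo vvo vvo o o vvo.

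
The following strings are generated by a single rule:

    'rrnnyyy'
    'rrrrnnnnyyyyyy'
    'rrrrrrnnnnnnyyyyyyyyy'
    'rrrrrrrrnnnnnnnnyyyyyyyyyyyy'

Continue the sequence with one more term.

rrrrrrrrrrnnnnnnnnnnyyyyyyyyyyyyyyy

Reading off run lengths: r runs 2, 4, 6, 8; n runs 2, 4, 6, 8; y runs 3, 6, 9, 12 — each is linear in n (n = 1, 2, …).
Setting n = 5 gives 10, 10, 15 characters in each block.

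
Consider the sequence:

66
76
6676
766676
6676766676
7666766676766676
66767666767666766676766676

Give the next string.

Each term (from the third on) is the two preceding terms concatenated in order: term 3 = 66·76 = 6676.
So term 8 is 7666766676766676·66767666767666766676766676.

766676667676667666767666767666766676766676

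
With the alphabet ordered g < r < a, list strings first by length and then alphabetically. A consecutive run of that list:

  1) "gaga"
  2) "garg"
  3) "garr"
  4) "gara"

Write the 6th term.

Stepping forward 2 times from gara: gara → gaag, then the target.

gaar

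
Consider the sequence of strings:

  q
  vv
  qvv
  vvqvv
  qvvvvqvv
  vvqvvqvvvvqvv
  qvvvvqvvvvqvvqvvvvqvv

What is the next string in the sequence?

Each term (from the third on) is the two preceding terms concatenated in order: term 3 = q·vv = qvv.
The next term joins vvqvvqvvvvqvv and qvvvvqvvvvqvvqvvvvqvv.

vvqvvqvvvvqvvqvvvvqvvvvqvvqvvvvqvv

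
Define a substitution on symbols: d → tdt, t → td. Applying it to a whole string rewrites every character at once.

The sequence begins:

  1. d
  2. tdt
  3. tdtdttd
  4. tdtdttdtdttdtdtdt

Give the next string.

Rewriting the 17 symbols of tdtdttdtdttdtdtdt one by one yields td tdt td tdt td td tdt td tdt td td tdt td tdt td tdt td; concatenated:

tdtdttdtdttdtdtdttdtdttdtdtdttdtdttdtdttd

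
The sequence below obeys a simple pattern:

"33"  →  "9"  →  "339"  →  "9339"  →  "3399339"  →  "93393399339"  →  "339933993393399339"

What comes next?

From term 3 onward, concatenate the second-to-last term with the last: 33·9 = 339, 9·339 = 9339, …
The next term joins 93393399339 and 339933993393399339.

93393399339339933993393399339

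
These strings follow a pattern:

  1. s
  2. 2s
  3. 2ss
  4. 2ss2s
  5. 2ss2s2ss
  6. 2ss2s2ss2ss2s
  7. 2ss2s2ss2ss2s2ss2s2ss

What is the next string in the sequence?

Each term (from the third on) is the previous term followed by the one before it: term 3 = 2s·s = 2ss.
The next term joins 2ss2s2ss2ss2s2ss2s2ss and 2ss2s2ss2ss2s.

2ss2s2ss2ss2s2ss2s2ss2ss2s2ss2ss2s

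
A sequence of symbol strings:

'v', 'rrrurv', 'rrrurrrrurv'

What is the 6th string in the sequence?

Every step adds rrrur at the front: s(k+1) = rrrur·s(k).
From rrrurrrrurv, 3 further steps: rrrurrrrurv → rrrurrrrurrrrurv → rrrurrrrurrrrurrrrurv → (answer).

rrrurrrrurrrrurrrrurrrrurv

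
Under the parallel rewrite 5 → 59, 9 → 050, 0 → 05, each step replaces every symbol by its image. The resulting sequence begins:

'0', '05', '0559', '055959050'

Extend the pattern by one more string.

05595905059050055905

Rewriting each symbol of 055959050: 0→05, 5→59, 5→59, 9→050, 5→59, 9→050, 0→05, 5→59, 0→05, which concatenates to 05 59 59 050 59 050 05 59 05.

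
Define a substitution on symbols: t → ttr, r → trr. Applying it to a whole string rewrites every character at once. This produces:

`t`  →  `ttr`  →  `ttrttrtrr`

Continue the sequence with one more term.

ttrttrtrrttrttrtrrttrtrrtrr

Apply φ to ttrttrtrr symbol by symbol: t→ttr, t→ttr, r→trr, t→ttr, t→ttr, r→trr, t→ttr, r→trr, r→trr; joined: ttr ttr trr ttr ttr trr ttr trr trr.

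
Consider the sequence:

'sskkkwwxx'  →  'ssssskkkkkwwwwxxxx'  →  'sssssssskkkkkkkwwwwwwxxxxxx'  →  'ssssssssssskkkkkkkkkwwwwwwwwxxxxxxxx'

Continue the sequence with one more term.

Term n consists of 3n-1 s's, followed by 2n+1 k's, followed by 2n w's, followed by 2n x's (n = 1, 2, …).
Setting n = 5 gives 14, 11, 10, 10 characters in each block.

sssssssssssssskkkkkkkkkkkwwwwwwwwwwxxxxxxxxxx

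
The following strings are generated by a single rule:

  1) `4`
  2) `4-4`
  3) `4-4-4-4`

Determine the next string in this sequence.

Every step duplicates the string with '-' between the halves.
One more doubling of 4-4-4-4 gives the answer.

4-4-4-4-4-4-4-4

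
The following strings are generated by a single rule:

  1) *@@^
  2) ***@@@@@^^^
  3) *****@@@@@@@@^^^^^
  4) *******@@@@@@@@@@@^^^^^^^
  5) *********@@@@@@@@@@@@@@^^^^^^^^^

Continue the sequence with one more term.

Term n consists of 2n-1 *'s, followed by 3n-1 @'s, followed by 2n-1 ^'s (n = 1, 2, …).
At n = 6 the blocks have lengths 11, 17, 11.

***********@@@@@@@@@@@@@@@@@^^^^^^^^^^^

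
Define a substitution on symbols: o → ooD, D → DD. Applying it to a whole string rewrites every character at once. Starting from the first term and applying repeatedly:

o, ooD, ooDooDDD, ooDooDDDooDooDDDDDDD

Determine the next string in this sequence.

Rewriting the 20 symbols of ooDooDDDooDooDDDDDDD one by one yields ooD ooD DD ooD ooD DD DD DD ooD ooD DD ooD ooD DD DD DD DD DD DD DD; concatenated:

ooDooDDDooDooDDDDDDDooDooDDDooDooDDDDDDDDDDDDDDD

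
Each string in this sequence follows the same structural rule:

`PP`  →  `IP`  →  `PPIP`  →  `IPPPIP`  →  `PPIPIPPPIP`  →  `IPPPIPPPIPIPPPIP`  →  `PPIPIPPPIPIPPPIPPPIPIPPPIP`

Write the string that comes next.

From term 3 onward, concatenate the second-to-last term with the last: PP·IP = PPIP, IP·PPIP = IPPPIP, …
So term 8 is IPPPIPPPIPIPPPIP·PPIPIPPPIPIPPPIPPPIPIPPPIP.

IPPPIPPPIPIPPPIPPPIPIPPPIPIPPPIPPPIPIPPPIP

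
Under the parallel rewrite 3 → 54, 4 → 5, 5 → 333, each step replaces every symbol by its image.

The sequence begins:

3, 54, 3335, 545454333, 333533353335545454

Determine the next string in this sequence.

545454333545454333545454333333533353335

Replace each of the 18 characters of 333533353335545454 in place — 54 54 54 333 54 54 54 333 54 54 54 333 333 5 333 5 333 5 — and concatenate.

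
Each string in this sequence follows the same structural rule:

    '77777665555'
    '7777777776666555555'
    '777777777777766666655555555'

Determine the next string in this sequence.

77777777777777777666666665555555555

Reading off run lengths: 7 runs 5, 9, 13; 6 runs 2, 4, 6; 5 runs 4, 6, 8 — each is linear in n (n = 1, 2, …).
For the next term, n = 4, so the run lengths are 17, 8, 10.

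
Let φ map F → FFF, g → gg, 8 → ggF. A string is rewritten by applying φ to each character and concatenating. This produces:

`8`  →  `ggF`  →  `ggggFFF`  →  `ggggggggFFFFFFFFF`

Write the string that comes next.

Replace each of the 17 characters of ggggggggFFFFFFFFF in place — gg gg gg gg gg gg gg gg FFF FFF FFF FFF FFF FFF FFF FFF FFF — and concatenate.

ggggggggggggggggFFFFFFFFFFFFFFFFFFFFFFFFFFF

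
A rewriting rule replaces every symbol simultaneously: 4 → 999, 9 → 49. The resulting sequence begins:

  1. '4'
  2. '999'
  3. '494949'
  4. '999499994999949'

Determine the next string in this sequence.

Applying the rule to each of the 15 symbols of 999499994999949 gives the pieces 49 49 49 999 49 49 49 49 999 49 49 49 49 999 49, which concatenate to the answer.

494949999494949499994949494999949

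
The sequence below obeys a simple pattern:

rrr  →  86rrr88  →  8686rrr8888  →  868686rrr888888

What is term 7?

868686868686rrr888888888888

Each term wraps the previous one in 86 on the left and 88 on the right.
From 868686rrr888888, 3 further steps: 868686rrr888888 → 86868686rrr88888888 → 8686868686rrr8888888888 → (answer).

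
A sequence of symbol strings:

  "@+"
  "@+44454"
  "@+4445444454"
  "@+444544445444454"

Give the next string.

@+44454444544445444454

The strings grow by a fixed suffix 44454 each time.
One more step from @+444544445444454 gives the answer.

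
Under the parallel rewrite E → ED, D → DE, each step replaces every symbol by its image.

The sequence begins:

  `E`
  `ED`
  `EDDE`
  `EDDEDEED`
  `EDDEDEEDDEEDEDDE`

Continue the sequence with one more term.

EDDEDEEDDEEDEDDEDEEDEDDEEDDEDEED

Replace each of the 16 characters of EDDEDEEDDEEDEDDE in place — ED DE DE ED DE ED ED DE DE ED ED DE ED DE DE ED — and concatenate.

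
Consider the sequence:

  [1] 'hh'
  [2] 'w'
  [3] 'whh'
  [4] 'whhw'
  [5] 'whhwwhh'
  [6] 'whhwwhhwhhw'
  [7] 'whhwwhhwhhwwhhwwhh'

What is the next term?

Each term (from the third on) is the previous term followed by the one before it: term 3 = w·hh = whh.
Continuing: whhwwhhwhhwwhhwwhh · whhwwhhwhhw gives term 8.

whhwwhhwhhwwhhwwhhwhhwwhhwhhw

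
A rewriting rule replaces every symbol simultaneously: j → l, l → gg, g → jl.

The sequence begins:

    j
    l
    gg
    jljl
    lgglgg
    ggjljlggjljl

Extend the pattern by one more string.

jljllgglggjljllgglgg

Apply φ to ggjljlggjljl symbol by symbol: g→jl, g→jl, j→l, l→gg, j→l, l→gg, g→jl, g→jl, j→l, l→gg, j→l, l→gg; joined: jl jl l gg l gg jl jl l gg l gg.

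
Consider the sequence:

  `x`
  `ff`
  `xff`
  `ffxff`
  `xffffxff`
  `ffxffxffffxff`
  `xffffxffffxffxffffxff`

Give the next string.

Each term (from the third on) is the two preceding terms concatenated in order: term 3 = x·ff = xff.
Continuing: ffxffxffffxff · xffffxffffxffxffffxff gives term 8.

ffxffxffffxffxffffxffffxffxffffxff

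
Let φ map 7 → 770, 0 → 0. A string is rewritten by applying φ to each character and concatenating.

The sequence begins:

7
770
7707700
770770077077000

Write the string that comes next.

φ(770770077077000) expands symbol-by-symbol to 770 770 0 770 770 0 0 770 770 0 770 770 0 0 0; joining the 15 pieces gives the next term.

7707700770770007707700770770000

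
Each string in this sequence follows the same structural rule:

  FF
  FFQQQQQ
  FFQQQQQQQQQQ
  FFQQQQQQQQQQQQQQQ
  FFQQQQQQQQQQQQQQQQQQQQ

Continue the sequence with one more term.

Every step adds QQQQQ to the end: s(k+1) = s(k)·QQQQQ.
Applying this once more to FFQQQQQQQQQQQQQQQQQQQQ:

FFQQQQQQQQQQQQQQQQQQQQQQQQQ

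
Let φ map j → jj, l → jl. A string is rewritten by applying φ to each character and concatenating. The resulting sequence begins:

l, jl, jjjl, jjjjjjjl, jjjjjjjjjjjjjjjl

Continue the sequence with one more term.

Applying the rule to each of the 16 symbols of jjjjjjjjjjjjjjjl gives the pieces jj jj jj jj jj jj jj jj jj jj jj jj jj jj jj jl, which concatenate to the answer.

jjjjjjjjjjjjjjjjjjjjjjjjjjjjjjjl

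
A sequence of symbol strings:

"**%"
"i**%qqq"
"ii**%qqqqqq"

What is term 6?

iiiii**%qqqqqqqqqqqqqqq

Each term wraps the previous one in i on the left and qqq on the right.
From ii**%qqqqqq, 3 further steps: ii**%qqqqqq → iii**%qqqqqqqqq → iiii**%qqqqqqqqqqqq → (answer).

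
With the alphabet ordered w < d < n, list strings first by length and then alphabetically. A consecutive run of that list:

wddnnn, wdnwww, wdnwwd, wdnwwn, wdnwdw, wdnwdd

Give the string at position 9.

wdnwnd

Continuing the enumeration 3 steps past wdnwdd: wdnwdd → wdnwdn → wdnwnw → (answer).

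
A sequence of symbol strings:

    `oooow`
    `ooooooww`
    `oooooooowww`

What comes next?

oooooooooowwww

Reading off run lengths: o runs 4, 6, 8; w runs 1, 2, 3 — each is linear in n, where the shown terms are n = 2, 3, 4.
Setting n = 5 gives 10, 4 characters in each block.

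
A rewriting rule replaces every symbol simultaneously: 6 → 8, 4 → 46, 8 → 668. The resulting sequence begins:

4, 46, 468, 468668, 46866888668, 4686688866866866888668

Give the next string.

Rewriting the 22 symbols of 4686688866866866888668 one by one yields 46 8 668 8 8 668 668 668 8 8 668 8 8 668 8 8 668 668 668 8 8 668; concatenated:

4686688866866866888668886688866866866888668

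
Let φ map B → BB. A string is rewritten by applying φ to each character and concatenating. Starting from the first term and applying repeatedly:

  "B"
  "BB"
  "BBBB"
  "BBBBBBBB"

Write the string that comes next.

Expanding BBBBBBBB: B→BB, B→BB, B→BB, B→BB, B→BB, B→BB, B→BB, B→BB. Concatenated: BB BB BB BB BB BB BB BB.

BBBBBBBBBBBBBBBB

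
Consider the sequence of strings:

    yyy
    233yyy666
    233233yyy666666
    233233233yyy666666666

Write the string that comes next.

Each term wraps the previous one in 233 on the left and 666 on the right.
Applying this once more to 233233233yyy666666666:

233233233233yyy666666666666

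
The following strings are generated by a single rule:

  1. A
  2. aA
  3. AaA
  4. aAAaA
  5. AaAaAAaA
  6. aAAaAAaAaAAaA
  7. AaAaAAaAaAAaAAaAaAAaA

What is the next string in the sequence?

This is a Fibonacci-style word recurrence s(k) = s(k−2)·s(k−1): e.g. A·aA = AaA.
The next term joins aAAaAAaAaAAaA and AaAaAAaAaAAaAAaAaAAaA.

aAAaAAaAaAAaAAaAaAAaAaAAaAAaAaAAaA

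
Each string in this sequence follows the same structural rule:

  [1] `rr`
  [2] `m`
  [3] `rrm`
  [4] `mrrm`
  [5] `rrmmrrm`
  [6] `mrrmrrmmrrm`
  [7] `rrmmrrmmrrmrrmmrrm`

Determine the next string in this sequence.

mrrmrrmmrrmrrmmrrmmrrmrrmmrrm

Each term (from the third on) is the two preceding terms concatenated in order: term 3 = rr·m = rrm.
Continuing: mrrmrrmmrrm · rrmmrrmmrrmrrmmrrm gives term 8.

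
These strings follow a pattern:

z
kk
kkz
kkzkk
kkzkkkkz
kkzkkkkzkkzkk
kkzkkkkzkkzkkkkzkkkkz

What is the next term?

Each term (from the third on) is the previous term followed by the one before it: term 3 = kk·z = kkz.
The next term joins kkzkkkkzkkzkkkkzkkkkz and kkzkkkkzkkzkk.

kkzkkkkzkkzkkkkzkkkkzkkzkkkkzkkzkk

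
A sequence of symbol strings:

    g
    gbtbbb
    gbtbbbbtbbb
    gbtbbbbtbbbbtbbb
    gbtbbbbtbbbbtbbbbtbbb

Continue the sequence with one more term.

The strings grow by a fixed suffix btbbb each time.
So the next term is gbtbbbbtbbbbtbbbbtbbb·btbbb.

gbtbbbbtbbbbtbbbbtbbbbtbbb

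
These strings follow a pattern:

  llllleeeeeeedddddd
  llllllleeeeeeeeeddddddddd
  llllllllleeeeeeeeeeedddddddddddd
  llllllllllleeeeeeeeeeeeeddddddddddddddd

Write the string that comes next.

The n-th term is 2n+1 l's then 2n+3 e's then 3n d's, where the shown terms are n = 2, 3, 4, 5.
For the next term, n = 6, so the run lengths are 13, 15, 18.

llllllllllllleeeeeeeeeeeeeeedddddddddddddddddd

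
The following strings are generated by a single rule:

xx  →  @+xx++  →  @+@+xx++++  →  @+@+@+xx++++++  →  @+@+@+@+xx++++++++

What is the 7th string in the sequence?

Every step adds @+ to the front and ++ to the end of the previous string.
From @+@+@+@+xx++++++++, 2 further steps: @+@+@+@+xx++++++++ → @+@+@+@+@+xx++++++++++ → (answer).

@+@+@+@+@+@+xx++++++++++++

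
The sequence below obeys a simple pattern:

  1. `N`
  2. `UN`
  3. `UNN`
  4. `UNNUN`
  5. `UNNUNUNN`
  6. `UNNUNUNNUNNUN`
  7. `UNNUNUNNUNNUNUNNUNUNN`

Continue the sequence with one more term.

UNNUNUNNUNNUNUNNUNUNNUNNUNUNNUNNUN

This is a Fibonacci-style word recurrence s(k) = s(k−1)·s(k−2): e.g. UN·N = UNN.
Continuing: UNNUNUNNUNNUNUNNUNUNN · UNNUNUNNUNNUN gives term 8.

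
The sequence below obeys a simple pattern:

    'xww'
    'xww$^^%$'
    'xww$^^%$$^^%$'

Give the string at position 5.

Every step adds $^^%$ to the end: s(k+1) = s(k)·$^^%$.
From xww$^^%$$^^%$, 2 further steps: xww$^^%$$^^%$ → xww$^^%$$^^%$$^^%$ → (answer).

xww$^^%$$^^%$$^^%$$^^%$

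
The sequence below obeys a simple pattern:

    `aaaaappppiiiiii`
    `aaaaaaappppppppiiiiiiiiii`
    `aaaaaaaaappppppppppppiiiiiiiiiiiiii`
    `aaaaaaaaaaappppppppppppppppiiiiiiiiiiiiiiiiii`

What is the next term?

Reading off run lengths: a runs 5, 7, 9, 11; p runs 4, 8, 12, 16; i runs 6, 10, 14, 18 — each is linear in n (n = 1, 2, …).
For the next term, n = 5, so the run lengths are 13, 20, 22.

aaaaaaaaaaaaappppppppppppppppppppiiiiiiiiiiiiiiiiiiiiii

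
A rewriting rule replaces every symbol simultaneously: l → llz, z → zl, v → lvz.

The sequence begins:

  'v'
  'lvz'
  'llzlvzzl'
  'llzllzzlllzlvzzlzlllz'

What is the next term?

Applying the rule to each of the 21 symbols of llzllzzlllzlvzzlzlllz gives the pieces llz llz zl llz llz zl zl llz llz llz zl llz lvz zl zl llz zl llz llz llz zl, which concatenate to the answer.

llzllzzlllzllzzlzlllzllzllzzlllzlvzzlzlllzzlllzllzllzzl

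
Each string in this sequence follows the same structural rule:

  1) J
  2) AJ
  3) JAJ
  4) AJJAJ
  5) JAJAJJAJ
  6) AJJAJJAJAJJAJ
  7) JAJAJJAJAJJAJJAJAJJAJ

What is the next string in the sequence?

AJJAJJAJAJJAJJAJAJJAJAJJAJJAJAJJAJ

Each term (from the third on) is the two preceding terms concatenated in order: term 3 = J·AJ = JAJ.
Continuing: AJJAJJAJAJJAJ · JAJAJJAJAJJAJJAJAJJAJ gives term 8.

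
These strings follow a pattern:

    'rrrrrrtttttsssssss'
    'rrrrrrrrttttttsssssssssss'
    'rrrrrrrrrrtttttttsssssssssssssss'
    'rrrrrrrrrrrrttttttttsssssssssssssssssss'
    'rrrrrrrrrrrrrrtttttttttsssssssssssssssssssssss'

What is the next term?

Each string has the form r^{2n+2} t^{n+3} s^{4n-1}, where the shown terms are n = 2, 3, 4, 5, 6.
At n = 7 the blocks have lengths 16, 10, 27.

rrrrrrrrrrrrrrrrttttttttttsssssssssssssssssssssssssss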